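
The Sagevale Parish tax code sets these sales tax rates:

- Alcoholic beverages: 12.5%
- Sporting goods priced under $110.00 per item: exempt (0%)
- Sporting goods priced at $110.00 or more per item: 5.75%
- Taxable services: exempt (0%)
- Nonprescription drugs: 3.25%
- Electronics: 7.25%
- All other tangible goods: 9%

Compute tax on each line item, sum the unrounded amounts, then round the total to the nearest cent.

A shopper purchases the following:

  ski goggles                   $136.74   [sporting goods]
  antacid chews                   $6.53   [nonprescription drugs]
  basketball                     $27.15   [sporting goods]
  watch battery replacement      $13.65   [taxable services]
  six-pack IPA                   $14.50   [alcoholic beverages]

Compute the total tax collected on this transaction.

Ski goggles $136.74: sporting goods, $110.00 or more → 5.75% → $7.86255
Antacid chews $6.53: nonprescription drugs → 3.25% → $0.212225
Basketball $27.15: sporting goods, under $110.00 → 0% → $0.00
Watch battery replacement $13.65: taxable services → 0% → $0.00
Six-pack IPA $14.50: alcoholic beverages → 12.5% → $1.8125
Unrounded tax sum = $9.887275 → $9.89

$9.89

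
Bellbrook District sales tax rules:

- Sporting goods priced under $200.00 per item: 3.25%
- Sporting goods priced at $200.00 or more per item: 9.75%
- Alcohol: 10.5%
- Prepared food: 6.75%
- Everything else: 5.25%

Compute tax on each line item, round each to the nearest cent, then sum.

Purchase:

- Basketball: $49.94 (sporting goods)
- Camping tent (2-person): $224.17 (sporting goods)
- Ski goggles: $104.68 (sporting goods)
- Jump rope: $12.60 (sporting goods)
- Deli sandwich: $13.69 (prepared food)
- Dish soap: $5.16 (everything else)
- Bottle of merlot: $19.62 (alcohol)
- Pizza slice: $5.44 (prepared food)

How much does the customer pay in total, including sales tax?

Basketball $49.94: sporting goods, under $200.00 → 3.25% → $1.62
Camping tent (2-person) $224.17: sporting goods, $200.00 or more → 9.75% → $21.86
Ski goggles $104.68: sporting goods, under $200.00 → 3.25% → $3.40
Jump rope $12.60: sporting goods, under $200.00 → 3.25% → $0.41
Deli sandwich $13.69: prepared food → 6.75% → $0.92
Dish soap $5.16: everything else → 5.25% → $0.27
Bottle of merlot $19.62: alcohol → 10.5% → $2.06
Pizza slice $5.44: prepared food → 6.75% → $0.37
Subtotal = $435.30; tax = $30.91; total due = $466.21

$466.21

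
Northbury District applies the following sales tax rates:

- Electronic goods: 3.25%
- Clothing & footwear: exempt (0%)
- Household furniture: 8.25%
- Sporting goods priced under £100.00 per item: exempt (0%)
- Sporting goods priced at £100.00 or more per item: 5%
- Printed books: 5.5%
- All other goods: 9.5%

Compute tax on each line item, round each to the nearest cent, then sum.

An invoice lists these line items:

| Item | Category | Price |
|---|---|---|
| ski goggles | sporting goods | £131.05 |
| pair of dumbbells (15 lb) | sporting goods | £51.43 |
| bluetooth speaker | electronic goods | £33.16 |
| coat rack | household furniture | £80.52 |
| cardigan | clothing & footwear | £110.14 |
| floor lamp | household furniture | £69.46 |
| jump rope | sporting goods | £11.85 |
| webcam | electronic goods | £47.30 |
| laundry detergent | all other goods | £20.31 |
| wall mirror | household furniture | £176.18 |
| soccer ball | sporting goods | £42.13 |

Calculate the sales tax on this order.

Ski goggles £131.05: sporting goods, £100.00 or more → 5% → £6.55
Pair of dumbbells (15 lb) £51.43: sporting goods, under £100.00 → 0% → £0.00
Bluetooth speaker £33.16: electronic goods → 3.25% → £1.08
Coat rack £80.52: household furniture → 8.25% → £6.64
Cardigan £110.14: clothing & footwear → 0% → £0.00
Floor lamp £69.46: household furniture → 8.25% → £5.73
Jump rope £11.85: sporting goods, under £100.00 → 0% → £0.00
Webcam £47.30: electronic goods → 3.25% → £1.54
Laundry detergent £20.31: all other goods → 9.5% → £1.93
Wall mirror £176.18: household furniture → 8.25% → £14.53
Soccer ball £42.13: sporting goods, under £100.00 → 0% → £0.00
Total tax = £6.55 + £1.08 + £6.64 + £5.73 + £1.54 + £1.93 + £14.53 = £38.00

£38.00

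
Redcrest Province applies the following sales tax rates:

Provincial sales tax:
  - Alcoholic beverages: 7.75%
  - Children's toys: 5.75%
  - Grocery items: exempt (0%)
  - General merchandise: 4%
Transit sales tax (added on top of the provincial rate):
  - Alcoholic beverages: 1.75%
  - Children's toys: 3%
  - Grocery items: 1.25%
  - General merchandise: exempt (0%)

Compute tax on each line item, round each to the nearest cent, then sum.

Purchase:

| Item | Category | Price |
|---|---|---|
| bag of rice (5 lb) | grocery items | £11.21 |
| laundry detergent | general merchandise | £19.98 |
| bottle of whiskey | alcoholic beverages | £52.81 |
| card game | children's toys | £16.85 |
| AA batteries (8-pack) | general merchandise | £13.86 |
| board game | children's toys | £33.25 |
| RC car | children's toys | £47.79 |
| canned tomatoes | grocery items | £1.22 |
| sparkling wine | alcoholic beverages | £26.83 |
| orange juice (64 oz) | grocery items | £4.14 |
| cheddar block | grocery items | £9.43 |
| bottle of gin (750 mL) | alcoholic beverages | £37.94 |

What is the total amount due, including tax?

Bag of rice (5 lb) £11.21: grocery items → 0% + 1.25% transit = 1.25% → £0.14
Laundry detergent £19.98: general merchandise → 4% + 0% transit = 4% → £0.80
Bottle of whiskey £52.81: alcoholic beverages → 7.75% + 1.75% transit = 9.5% → £5.02
Card game £16.85: children's toys → 5.75% + 3% transit = 8.75% → £1.47
AA batteries (8-pack) £13.86: general merchandise → 4% + 0% transit = 4% → £0.55
Board game £33.25: children's toys → 5.75% + 3% transit = 8.75% → £2.91
RC car £47.79: children's toys → 5.75% + 3% transit = 8.75% → £4.18
Canned tomatoes £1.22: grocery items → 0% + 1.25% transit = 1.25% → £0.02
Sparkling wine £26.83: alcoholic beverages → 7.75% + 1.75% transit = 9.5% → £2.55
Orange juice (64 oz) £4.14: grocery items → 0% + 1.25% transit = 1.25% → £0.05
Cheddar block £9.43: grocery items → 0% + 1.25% transit = 1.25% → £0.12
Bottle of gin (750 mL) £37.94: alcoholic beverages → 7.75% + 1.75% transit = 9.5% → £3.60
Subtotal = £275.31; tax = £21.41; total due = £296.72

£296.72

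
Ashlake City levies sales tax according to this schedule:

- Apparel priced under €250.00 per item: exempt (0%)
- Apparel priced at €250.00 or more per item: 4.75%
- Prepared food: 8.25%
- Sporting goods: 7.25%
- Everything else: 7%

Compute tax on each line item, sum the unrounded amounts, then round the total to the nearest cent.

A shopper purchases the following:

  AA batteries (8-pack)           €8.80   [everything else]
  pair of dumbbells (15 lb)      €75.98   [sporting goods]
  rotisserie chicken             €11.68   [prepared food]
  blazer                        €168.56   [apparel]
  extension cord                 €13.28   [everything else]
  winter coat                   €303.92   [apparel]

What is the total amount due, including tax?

AA batteries (8-pack) €8.80: everything else → 7% → €0.616
Pair of dumbbells (15 lb) €75.98: sporting goods → 7.25% → €5.50855
Rotisserie chicken €11.68: prepared food → 8.25% → €0.9636
Blazer €168.56: apparel, under €250.00 → 0% → €0.00
Extension cord €13.28: everything else → 7% → €0.9296
Winter coat €303.92: apparel, €250.00 or more → 4.75% → €14.4362
Subtotal = €582.22; unrounded tax = €22.45395 → €22.45; total due = €604.67

€604.67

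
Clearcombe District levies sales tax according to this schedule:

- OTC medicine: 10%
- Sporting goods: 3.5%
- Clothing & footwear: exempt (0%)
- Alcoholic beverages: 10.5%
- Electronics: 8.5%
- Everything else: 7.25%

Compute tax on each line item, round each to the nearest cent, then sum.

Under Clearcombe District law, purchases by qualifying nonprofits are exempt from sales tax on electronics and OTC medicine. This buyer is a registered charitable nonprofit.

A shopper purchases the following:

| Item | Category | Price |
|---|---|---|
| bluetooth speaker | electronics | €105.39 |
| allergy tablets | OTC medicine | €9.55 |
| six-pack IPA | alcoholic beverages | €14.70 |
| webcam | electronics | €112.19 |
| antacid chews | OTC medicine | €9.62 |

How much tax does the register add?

€1.54

Bluetooth speaker €105.39: electronics, buyer-exempt → 0% → €0.00
Allergy tablets €9.55: OTC medicine, buyer-exempt → 0% → €0.00
Six-pack IPA €14.70: alcoholic beverages → 10.5% → €1.54
Webcam €112.19: electronics, buyer-exempt → 0% → €0.00
Antacid chews €9.62: OTC medicine, buyer-exempt → 0% → €0.00
Total tax = €1.54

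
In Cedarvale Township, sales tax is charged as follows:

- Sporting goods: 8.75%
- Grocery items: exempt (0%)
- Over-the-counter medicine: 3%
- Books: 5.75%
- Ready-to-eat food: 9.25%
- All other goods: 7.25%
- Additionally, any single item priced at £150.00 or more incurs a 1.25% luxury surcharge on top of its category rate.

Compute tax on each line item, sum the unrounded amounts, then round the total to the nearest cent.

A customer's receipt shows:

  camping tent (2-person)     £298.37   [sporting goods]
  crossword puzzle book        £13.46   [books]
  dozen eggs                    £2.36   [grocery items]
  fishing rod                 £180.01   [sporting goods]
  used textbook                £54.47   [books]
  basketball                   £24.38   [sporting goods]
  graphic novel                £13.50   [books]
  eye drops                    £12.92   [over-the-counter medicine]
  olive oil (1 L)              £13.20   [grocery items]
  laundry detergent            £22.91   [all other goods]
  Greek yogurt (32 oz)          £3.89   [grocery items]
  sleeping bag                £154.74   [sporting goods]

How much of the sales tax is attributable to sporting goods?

£65.45

Camping tent (2-person) £298.37: sporting goods → 8.75% + 1.25% surcharge = 10% → £29.837
Fishing rod £180.01: sporting goods → 8.75% + 1.25% surcharge = 10% → £18.001
Basketball £24.38: sporting goods → 8.75% → £2.13325
Sleeping bag £154.74: sporting goods → 8.75% + 1.25% surcharge = 10% → £15.474
Tax on sporting goods: unrounded sum = £65.44525 → £65.45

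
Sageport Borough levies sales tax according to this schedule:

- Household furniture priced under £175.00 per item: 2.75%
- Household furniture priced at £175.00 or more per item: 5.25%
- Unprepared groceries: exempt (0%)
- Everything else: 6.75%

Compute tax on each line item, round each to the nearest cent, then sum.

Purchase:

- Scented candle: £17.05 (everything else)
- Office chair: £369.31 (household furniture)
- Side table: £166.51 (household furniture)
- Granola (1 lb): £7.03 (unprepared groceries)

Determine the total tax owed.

£25.12

Scented candle £17.05: everything else → 6.75% → £1.15
Office chair £369.31: household furniture, £175.00 or more → 5.25% → £19.39
Side table £166.51: household furniture, under £175.00 → 2.75% → £4.58
Granola (1 lb) £7.03: unprepared groceries → 0% → £0.00
Total tax = £1.15 + £19.39 + £4.58 = £25.12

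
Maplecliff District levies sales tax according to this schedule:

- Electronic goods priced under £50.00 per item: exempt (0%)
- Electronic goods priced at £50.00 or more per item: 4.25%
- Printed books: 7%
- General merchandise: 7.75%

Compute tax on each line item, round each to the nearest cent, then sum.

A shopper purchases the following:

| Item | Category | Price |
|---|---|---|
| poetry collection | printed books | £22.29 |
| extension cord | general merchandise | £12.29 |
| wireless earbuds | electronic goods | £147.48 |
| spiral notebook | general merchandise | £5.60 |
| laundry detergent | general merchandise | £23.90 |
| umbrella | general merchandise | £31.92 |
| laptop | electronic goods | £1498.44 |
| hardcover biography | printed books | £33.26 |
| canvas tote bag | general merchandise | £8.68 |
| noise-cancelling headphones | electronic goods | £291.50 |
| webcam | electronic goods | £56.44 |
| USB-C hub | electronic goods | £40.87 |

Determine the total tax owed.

£95.00

Poetry collection £22.29: printed books → 7% → £1.56
Extension cord £12.29: general merchandise → 7.75% → £0.95
Wireless earbuds £147.48: electronic goods, £50.00 or more → 4.25% → £6.27
Spiral notebook £5.60: general merchandise → 7.75% → £0.43
Laundry detergent £23.90: general merchandise → 7.75% → £1.85
Umbrella £31.92: general merchandise → 7.75% → £2.47
Laptop £1498.44: electronic goods, £50.00 or more → 4.25% → £63.68
Hardcover biography £33.26: printed books → 7% → £2.33
Canvas tote bag £8.68: general merchandise → 7.75% → £0.67
Noise-cancelling headphones £291.50: electronic goods, £50.00 or more → 4.25% → £12.39
Webcam £56.44: electronic goods, £50.00 or more → 4.25% → £2.40
USB-C hub £40.87: electronic goods, under £50.00 → 0% → £0.00
Total tax = £1.56 + £0.95 + £6.27 + £0.43 + £1.85 + £2.47 + £63.68 + £2.33 + £0.67 + £12.39 + £2.40 = £95.00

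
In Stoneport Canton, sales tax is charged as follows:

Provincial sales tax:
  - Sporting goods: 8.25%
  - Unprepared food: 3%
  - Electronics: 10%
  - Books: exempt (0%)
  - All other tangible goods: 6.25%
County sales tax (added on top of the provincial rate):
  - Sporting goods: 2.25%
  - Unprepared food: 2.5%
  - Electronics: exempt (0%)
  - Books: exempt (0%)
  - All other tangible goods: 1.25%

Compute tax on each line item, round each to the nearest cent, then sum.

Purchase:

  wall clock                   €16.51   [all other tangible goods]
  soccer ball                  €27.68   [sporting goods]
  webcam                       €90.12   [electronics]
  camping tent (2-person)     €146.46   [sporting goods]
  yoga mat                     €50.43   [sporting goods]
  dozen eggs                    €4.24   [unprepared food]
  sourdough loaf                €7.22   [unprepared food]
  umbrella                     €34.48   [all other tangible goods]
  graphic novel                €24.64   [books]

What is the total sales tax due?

Wall clock €16.51: all other tangible goods → 6.25% + 1.25% county = 7.5% → €1.24
Soccer ball €27.68: sporting goods → 8.25% + 2.25% county = 10.5% → €2.91
Webcam €90.12: electronics → 10% + 0% county = 10% → €9.01
Camping tent (2-person) €146.46: sporting goods → 8.25% + 2.25% county = 10.5% → €15.38
Yoga mat €50.43: sporting goods → 8.25% + 2.25% county = 10.5% → €5.30
Dozen eggs €4.24: unprepared food → 3% + 2.5% county = 5.5% → €0.23
Sourdough loaf €7.22: unprepared food → 3% + 2.5% county = 5.5% → €0.40
Umbrella €34.48: all other tangible goods → 6.25% + 1.25% county = 7.5% → €2.59
Graphic novel €24.64: books → 0% + 0% county = 0% → €0.00
Total tax = €1.24 + €2.91 + €9.01 + €15.38 + €5.30 + €0.23 + €0.40 + €2.59 = €37.06

€37.06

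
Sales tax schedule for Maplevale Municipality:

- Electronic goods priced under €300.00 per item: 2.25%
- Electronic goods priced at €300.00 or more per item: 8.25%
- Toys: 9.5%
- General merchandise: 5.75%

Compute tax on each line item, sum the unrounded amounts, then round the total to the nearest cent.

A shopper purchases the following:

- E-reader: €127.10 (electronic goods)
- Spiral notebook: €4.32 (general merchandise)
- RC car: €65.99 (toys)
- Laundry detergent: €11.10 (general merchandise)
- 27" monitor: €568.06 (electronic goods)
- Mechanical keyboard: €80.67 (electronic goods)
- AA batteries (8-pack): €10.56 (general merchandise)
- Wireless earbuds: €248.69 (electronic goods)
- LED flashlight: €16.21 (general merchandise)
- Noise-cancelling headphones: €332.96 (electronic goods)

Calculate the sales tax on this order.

€93.30

E-reader €127.10: electronic goods, under €300.00 → 2.25% → €2.85975
Spiral notebook €4.32: general merchandise → 5.75% → €0.2484
RC car €65.99: toys → 9.5% → €6.26905
Laundry detergent €11.10: general merchandise → 5.75% → €0.63825
27" monitor €568.06: electronic goods, €300.00 or more → 8.25% → €46.86495
Mechanical keyboard €80.67: electronic goods, under €300.00 → 2.25% → €1.815075
AA batteries (8-pack) €10.56: general merchandise → 5.75% → €0.6072
Wireless earbuds €248.69: electronic goods, under €300.00 → 2.25% → €5.595525
LED flashlight €16.21: general merchandise → 5.75% → €0.932075
Noise-cancelling headphones €332.96: electronic goods, €300.00 or more → 8.25% → €27.4692
Unrounded tax sum = €93.299475 → €93.30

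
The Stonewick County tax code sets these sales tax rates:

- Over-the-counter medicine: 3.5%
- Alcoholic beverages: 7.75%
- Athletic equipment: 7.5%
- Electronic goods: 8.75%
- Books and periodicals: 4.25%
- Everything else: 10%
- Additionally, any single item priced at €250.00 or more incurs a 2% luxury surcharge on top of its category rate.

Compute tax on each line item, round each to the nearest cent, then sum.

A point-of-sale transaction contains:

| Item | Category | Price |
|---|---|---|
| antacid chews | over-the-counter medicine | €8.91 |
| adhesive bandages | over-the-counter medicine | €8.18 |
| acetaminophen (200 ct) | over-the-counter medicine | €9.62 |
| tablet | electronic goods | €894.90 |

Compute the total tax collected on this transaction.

Antacid chews €8.91: over-the-counter medicine → 3.5% → €0.31
Adhesive bandages €8.18: over-the-counter medicine → 3.5% → €0.29
Acetaminophen (200 ct) €9.62: over-the-counter medicine → 3.5% → €0.34
Tablet €894.90: electronic goods → 8.75% + 2% surcharge = 10.75% → €96.20
Total tax = €0.31 + €0.29 + €0.34 + €96.20 = €97.14

€97.14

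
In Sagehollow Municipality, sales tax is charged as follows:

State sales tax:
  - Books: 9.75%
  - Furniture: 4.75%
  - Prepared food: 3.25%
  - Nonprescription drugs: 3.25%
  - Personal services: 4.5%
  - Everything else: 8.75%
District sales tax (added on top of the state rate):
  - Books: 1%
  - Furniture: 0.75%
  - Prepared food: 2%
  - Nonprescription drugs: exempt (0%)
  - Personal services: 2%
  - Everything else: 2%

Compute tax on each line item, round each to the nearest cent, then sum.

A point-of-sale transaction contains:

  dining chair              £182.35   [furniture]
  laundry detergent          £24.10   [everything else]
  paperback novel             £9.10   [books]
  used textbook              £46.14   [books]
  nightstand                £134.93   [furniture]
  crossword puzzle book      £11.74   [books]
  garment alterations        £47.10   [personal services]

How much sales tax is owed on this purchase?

Dining chair £182.35: furniture → 4.75% + 0.75% district = 5.5% → £10.03
Laundry detergent £24.10: everything else → 8.75% + 2% district = 10.75% → £2.59
Paperback novel £9.10: books → 9.75% + 1% district = 10.75% → £0.98
Used textbook £46.14: books → 9.75% + 1% district = 10.75% → £4.96
Nightstand £134.93: furniture → 4.75% + 0.75% district = 5.5% → £7.42
Crossword puzzle book £11.74: books → 9.75% + 1% district = 10.75% → £1.26
Garment alterations £47.10: personal services → 4.5% + 2% district = 6.5% → £3.06
Total tax = £10.03 + £2.59 + £0.98 + £4.96 + £7.42 + £1.26 + £3.06 = £30.30

£30.30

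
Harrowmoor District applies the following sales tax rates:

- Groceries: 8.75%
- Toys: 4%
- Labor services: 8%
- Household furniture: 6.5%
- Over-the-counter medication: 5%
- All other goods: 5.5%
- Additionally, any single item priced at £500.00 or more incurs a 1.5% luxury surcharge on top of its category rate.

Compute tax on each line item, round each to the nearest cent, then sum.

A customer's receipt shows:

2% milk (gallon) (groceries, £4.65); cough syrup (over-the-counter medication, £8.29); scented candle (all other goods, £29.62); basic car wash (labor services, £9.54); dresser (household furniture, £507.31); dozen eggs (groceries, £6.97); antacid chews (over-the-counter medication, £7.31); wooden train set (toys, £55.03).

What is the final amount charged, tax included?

£675.69

2% milk (gallon) £4.65: groceries → 8.75% → £0.41
Cough syrup £8.29: over-the-counter medication → 5% → £0.41
Scented candle £29.62: all other goods → 5.5% → £1.63
Basic car wash £9.54: labor services → 8% → £0.76
Dresser £507.31: household furniture → 6.5% + 1.5% surcharge = 8% → £40.58
Dozen eggs £6.97: groceries → 8.75% → £0.61
Antacid chews £7.31: over-the-counter medication → 5% → £0.37
Wooden train set £55.03: toys → 4% → £2.20
Subtotal = £628.72; tax = £46.97; total due = £675.69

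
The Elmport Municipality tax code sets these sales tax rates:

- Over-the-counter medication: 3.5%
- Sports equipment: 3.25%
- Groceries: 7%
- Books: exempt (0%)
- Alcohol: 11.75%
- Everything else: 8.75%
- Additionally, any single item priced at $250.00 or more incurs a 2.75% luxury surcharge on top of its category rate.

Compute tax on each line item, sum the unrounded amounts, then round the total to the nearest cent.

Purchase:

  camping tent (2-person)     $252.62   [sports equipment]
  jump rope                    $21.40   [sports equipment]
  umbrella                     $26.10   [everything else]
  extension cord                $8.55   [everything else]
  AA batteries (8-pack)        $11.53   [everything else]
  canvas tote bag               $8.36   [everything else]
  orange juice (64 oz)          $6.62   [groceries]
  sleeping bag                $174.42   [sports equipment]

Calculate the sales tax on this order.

Camping tent (2-person) $252.62: sports equipment → 3.25% + 2.75% surcharge = 6% → $15.1572
Jump rope $21.40: sports equipment → 3.25% → $0.6955
Umbrella $26.10: everything else → 8.75% → $2.28375
Extension cord $8.55: everything else → 8.75% → $0.748125
AA batteries (8-pack) $11.53: everything else → 8.75% → $1.008875
Canvas tote bag $8.36: everything else → 8.75% → $0.7315
Orange juice (64 oz) $6.62: groceries → 7% → $0.4634
Sleeping bag $174.42: sports equipment → 3.25% → $5.66865
Unrounded tax sum = $26.757 → $26.76

$26.76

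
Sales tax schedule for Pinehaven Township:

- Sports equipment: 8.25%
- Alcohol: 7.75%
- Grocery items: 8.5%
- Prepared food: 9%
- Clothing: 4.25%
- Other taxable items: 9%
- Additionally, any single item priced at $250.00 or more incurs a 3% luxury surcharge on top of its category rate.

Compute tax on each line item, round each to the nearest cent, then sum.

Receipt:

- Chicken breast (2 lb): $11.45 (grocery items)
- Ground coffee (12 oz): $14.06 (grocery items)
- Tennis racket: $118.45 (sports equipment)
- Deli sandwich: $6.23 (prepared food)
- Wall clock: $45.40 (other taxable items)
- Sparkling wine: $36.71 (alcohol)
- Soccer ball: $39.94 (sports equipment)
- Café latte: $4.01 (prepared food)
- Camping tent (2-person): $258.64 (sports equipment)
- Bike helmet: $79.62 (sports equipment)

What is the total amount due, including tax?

Chicken breast (2 lb) $11.45: grocery items → 8.5% → $0.97
Ground coffee (12 oz) $14.06: grocery items → 8.5% → $1.20
Tennis racket $118.45: sports equipment → 8.25% → $9.77
Deli sandwich $6.23: prepared food → 9% → $0.56
Wall clock $45.40: other taxable items → 9% → $4.09
Sparkling wine $36.71: alcohol → 7.75% → $2.85
Soccer ball $39.94: sports equipment → 8.25% → $3.30
Café latte $4.01: prepared food → 9% → $0.36
Camping tent (2-person) $258.64: sports equipment → 8.25% + 3% surcharge = 11.25% → $29.10
Bike helmet $79.62: sports equipment → 8.25% → $6.57
Subtotal = $614.51; tax = $58.77; total due = $673.28

$673.28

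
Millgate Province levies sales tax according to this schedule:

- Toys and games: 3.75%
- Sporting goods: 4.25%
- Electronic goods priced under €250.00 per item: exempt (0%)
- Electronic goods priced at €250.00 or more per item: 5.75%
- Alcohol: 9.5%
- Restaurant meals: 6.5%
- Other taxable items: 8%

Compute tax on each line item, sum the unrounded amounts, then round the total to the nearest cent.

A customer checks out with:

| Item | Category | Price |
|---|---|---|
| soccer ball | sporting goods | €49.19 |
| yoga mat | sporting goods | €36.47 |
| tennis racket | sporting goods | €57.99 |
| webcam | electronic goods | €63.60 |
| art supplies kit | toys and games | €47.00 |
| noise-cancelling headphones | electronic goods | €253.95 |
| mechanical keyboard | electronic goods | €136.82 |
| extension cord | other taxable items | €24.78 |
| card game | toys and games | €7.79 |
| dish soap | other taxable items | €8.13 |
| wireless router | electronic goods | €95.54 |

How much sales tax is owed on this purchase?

€25.39

Soccer ball €49.19: sporting goods → 4.25% → €2.090575
Yoga mat €36.47: sporting goods → 4.25% → €1.549975
Tennis racket €57.99: sporting goods → 4.25% → €2.464575
Webcam €63.60: electronic goods, under €250.00 → 0% → €0.00
Art supplies kit €47.00: toys and games → 3.75% → €1.7625
Noise-cancelling headphones €253.95: electronic goods, €250.00 or more → 5.75% → €14.602125
Mechanical keyboard €136.82: electronic goods, under €250.00 → 0% → €0.00
Extension cord €24.78: other taxable items → 8% → €1.9824
Card game €7.79: toys and games → 3.75% → €0.292125
Dish soap €8.13: other taxable items → 8% → €0.6504
Wireless router €95.54: electronic goods, under €250.00 → 0% → €0.00
Unrounded tax sum = €25.394675 → €25.39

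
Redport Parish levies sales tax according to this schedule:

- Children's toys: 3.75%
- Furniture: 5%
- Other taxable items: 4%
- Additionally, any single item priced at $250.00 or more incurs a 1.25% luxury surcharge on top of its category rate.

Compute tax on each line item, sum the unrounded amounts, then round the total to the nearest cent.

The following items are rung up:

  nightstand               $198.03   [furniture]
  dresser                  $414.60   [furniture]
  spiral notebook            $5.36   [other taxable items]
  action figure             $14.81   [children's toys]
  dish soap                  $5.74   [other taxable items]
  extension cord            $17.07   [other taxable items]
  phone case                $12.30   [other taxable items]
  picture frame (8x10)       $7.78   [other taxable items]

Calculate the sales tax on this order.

Nightstand $198.03: furniture → 5% → $9.9015
Dresser $414.60: furniture → 5% + 1.25% surcharge = 6.25% → $25.9125
Spiral notebook $5.36: other taxable items → 4% → $0.2144
Action figure $14.81: children's toys → 3.75% → $0.555375
Dish soap $5.74: other taxable items → 4% → $0.2296
Extension cord $17.07: other taxable items → 4% → $0.6828
Phone case $12.30: other taxable items → 4% → $0.492
Picture frame (8x10) $7.78: other taxable items → 4% → $0.3112
Unrounded tax sum = $38.299375 → $38.30

$38.30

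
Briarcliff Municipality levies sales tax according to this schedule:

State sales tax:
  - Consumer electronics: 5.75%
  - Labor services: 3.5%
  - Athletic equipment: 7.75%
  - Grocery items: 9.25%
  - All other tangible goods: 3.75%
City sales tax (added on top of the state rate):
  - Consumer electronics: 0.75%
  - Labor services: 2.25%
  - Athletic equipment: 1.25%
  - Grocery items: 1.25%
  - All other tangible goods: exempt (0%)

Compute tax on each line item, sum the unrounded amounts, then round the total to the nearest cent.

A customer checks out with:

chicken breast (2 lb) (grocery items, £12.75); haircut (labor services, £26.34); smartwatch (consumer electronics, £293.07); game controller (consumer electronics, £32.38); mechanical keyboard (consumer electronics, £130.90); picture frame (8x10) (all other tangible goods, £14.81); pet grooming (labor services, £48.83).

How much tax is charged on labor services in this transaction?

Haircut £26.34: labor services → 3.5% + 2.25% city = 5.75% → £1.51455
Pet grooming £48.83: labor services → 3.5% + 2.25% city = 5.75% → £2.807725
Tax on labor services: unrounded sum = £4.322275 → £4.32

£4.32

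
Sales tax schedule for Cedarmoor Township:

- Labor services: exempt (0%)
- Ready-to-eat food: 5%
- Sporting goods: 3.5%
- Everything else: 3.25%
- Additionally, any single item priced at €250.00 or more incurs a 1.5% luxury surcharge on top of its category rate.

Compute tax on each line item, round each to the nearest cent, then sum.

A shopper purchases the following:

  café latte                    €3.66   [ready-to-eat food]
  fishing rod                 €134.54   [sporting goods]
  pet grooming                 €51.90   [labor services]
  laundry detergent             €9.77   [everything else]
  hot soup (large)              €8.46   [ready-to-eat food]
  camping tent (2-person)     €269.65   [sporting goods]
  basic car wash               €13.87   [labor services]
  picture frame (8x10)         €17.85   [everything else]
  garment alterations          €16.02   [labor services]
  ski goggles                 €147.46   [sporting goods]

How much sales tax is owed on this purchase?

Café latte €3.66: ready-to-eat food → 5% → €0.18
Fishing rod €134.54: sporting goods → 3.5% → €4.71
Pet grooming €51.90: labor services → 0% → €0.00
Laundry detergent €9.77: everything else → 3.25% → €0.32
Hot soup (large) €8.46: ready-to-eat food → 5% → €0.42
Camping tent (2-person) €269.65: sporting goods → 3.5% + 1.5% surcharge = 5% → €13.48
Basic car wash €13.87: labor services → 0% → €0.00
Picture frame (8x10) €17.85: everything else → 3.25% → €0.58
Garment alterations €16.02: labor services → 0% → €0.00
Ski goggles €147.46: sporting goods → 3.5% → €5.16
Total tax = €0.18 + €4.71 + €0.32 + €0.42 + €13.48 + €0.58 + €5.16 = €24.85

€24.85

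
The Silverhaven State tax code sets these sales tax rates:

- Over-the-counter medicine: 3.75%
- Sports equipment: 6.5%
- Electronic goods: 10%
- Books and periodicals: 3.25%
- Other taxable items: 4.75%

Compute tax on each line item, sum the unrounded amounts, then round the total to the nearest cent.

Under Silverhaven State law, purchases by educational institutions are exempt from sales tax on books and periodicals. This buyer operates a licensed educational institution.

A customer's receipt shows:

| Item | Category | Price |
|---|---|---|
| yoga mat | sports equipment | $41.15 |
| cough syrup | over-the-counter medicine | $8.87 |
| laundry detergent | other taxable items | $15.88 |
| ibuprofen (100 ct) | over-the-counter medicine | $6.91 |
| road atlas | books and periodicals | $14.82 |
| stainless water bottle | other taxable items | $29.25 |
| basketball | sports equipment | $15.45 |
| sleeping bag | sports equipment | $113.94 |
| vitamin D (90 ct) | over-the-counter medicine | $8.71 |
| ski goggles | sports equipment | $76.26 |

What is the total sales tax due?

$19.10

Yoga mat $41.15: sports equipment → 6.5% → $2.67475
Cough syrup $8.87: over-the-counter medicine → 3.75% → $0.332625
Laundry detergent $15.88: other taxable items → 4.75% → $0.7543
Ibuprofen (100 ct) $6.91: over-the-counter medicine → 3.75% → $0.259125
Road atlas $14.82: books and periodicals, buyer-exempt → 0% → $0.00
Stainless water bottle $29.25: other taxable items → 4.75% → $1.389375
Basketball $15.45: sports equipment → 6.5% → $1.00425
Sleeping bag $113.94: sports equipment → 6.5% → $7.4061
Vitamin D (90 ct) $8.71: over-the-counter medicine → 3.75% → $0.326625
Ski goggles $76.26: sports equipment → 6.5% → $4.9569
Unrounded tax sum = $19.10405 → $19.10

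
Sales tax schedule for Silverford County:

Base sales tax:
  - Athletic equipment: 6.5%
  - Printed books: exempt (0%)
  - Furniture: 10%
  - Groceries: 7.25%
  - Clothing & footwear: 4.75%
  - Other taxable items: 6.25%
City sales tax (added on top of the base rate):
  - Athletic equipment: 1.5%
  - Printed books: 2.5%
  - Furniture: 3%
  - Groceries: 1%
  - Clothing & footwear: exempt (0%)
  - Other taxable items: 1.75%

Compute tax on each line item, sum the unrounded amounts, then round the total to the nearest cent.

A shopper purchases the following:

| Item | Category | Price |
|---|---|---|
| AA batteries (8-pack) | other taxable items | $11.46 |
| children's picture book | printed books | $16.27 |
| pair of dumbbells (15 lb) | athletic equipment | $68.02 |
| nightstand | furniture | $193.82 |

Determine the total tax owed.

$31.96

AA batteries (8-pack) $11.46: other taxable items → 6.25% + 1.75% city = 8% → $0.9168
Children's picture book $16.27: printed books → 0% + 2.5% city = 2.5% → $0.40675
Pair of dumbbells (15 lb) $68.02: athletic equipment → 6.5% + 1.5% city = 8% → $5.4416
Nightstand $193.82: furniture → 10% + 3% city = 13% → $25.1966
Unrounded tax sum = $31.96175 → $31.96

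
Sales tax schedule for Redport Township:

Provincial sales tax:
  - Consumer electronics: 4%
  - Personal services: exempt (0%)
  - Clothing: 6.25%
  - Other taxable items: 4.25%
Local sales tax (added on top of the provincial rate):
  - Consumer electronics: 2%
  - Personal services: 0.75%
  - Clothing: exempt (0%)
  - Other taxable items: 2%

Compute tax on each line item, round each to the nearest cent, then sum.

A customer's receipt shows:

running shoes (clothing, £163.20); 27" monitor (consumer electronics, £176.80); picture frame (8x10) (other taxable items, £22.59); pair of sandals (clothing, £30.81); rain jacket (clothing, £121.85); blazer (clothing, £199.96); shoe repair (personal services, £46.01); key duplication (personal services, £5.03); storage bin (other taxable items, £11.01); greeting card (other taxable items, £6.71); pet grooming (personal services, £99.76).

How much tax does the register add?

£46.52

Running shoes £163.20: clothing → 6.25% + 0% local = 6.25% → £10.20
27" monitor £176.80: consumer electronics → 4% + 2% local = 6% → £10.61
Picture frame (8x10) £22.59: other taxable items → 4.25% + 2% local = 6.25% → £1.41
Pair of sandals £30.81: clothing → 6.25% + 0% local = 6.25% → £1.93
Rain jacket £121.85: clothing → 6.25% + 0% local = 6.25% → £7.62
Blazer £199.96: clothing → 6.25% + 0% local = 6.25% → £12.50
Shoe repair £46.01: personal services → 0% + 0.75% local = 0.75% → £0.35
Key duplication £5.03: personal services → 0% + 0.75% local = 0.75% → £0.04
Storage bin £11.01: other taxable items → 4.25% + 2% local = 6.25% → £0.69
Greeting card £6.71: other taxable items → 4.25% + 2% local = 6.25% → £0.42
Pet grooming £99.76: personal services → 0% + 0.75% local = 0.75% → £0.75
Total tax = £10.20 + £10.61 + £1.41 + £1.93 + £7.62 + £12.50 + £0.35 + £0.04 + £0.69 + £0.42 + £0.75 = £46.52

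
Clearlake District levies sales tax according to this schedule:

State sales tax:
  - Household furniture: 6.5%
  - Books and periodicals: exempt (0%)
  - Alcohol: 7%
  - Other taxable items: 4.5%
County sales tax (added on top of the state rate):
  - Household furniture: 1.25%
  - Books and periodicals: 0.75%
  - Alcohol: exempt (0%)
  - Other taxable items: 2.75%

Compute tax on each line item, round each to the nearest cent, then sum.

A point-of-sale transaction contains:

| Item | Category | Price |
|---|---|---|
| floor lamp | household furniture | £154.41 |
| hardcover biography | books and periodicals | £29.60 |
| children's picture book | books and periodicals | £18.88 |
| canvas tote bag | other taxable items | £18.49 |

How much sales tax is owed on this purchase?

£13.67

Floor lamp £154.41: household furniture → 6.5% + 1.25% county = 7.75% → £11.97
Hardcover biography £29.60: books and periodicals → 0% + 0.75% county = 0.75% → £0.22
Children's picture book £18.88: books and periodicals → 0% + 0.75% county = 0.75% → £0.14
Canvas tote bag £18.49: other taxable items → 4.5% + 2.75% county = 7.25% → £1.34
Total tax = £11.97 + £0.22 + £0.14 + £1.34 = £13.67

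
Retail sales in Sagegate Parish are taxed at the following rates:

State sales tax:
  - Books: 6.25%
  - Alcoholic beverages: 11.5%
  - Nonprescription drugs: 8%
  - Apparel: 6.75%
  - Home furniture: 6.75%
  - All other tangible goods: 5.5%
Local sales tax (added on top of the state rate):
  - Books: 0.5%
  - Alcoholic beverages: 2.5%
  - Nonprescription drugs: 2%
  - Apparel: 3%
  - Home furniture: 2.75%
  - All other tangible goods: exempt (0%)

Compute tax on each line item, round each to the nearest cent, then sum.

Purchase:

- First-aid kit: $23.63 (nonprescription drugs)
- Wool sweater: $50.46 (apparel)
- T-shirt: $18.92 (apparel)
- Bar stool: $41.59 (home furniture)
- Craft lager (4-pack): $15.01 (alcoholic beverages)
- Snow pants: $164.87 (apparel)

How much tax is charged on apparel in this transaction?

$22.83

Wool sweater $50.46: apparel → 6.75% + 3% local = 9.75% → $4.92
T-shirt $18.92: apparel → 6.75% + 3% local = 9.75% → $1.84
Snow pants $164.87: apparel → 6.75% + 3% local = 9.75% → $16.07
Tax on apparel = $4.92 + $1.84 + $16.07 = $22.83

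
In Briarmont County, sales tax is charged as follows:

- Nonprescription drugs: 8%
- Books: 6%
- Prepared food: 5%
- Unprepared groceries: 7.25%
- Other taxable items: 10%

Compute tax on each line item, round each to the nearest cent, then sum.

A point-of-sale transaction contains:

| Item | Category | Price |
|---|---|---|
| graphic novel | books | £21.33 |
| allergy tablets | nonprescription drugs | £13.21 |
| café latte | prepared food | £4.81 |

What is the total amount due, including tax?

Graphic novel £21.33: books → 6% → £1.28
Allergy tablets £13.21: nonprescription drugs → 8% → £1.06
Café latte £4.81: prepared food → 5% → £0.24
Subtotal = £39.35; tax = £2.58; total due = £41.93

£41.93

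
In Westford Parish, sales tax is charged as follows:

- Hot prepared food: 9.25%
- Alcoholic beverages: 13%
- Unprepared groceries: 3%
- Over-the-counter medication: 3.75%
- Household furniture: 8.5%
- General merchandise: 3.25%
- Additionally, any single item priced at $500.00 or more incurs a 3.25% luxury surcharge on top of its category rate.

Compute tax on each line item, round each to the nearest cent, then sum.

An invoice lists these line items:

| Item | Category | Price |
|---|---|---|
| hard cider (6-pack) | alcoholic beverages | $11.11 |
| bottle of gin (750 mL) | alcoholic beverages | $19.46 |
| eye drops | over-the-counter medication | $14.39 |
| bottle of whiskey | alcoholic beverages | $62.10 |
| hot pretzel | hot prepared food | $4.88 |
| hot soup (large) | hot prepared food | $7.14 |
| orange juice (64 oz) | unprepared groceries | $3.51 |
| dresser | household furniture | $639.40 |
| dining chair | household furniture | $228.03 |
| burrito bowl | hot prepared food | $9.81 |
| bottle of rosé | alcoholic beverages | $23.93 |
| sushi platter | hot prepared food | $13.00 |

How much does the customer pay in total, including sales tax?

Hard cider (6-pack) $11.11: alcoholic beverages → 13% → $1.44
Bottle of gin (750 mL) $19.46: alcoholic beverages → 13% → $2.53
Eye drops $14.39: over-the-counter medication → 3.75% → $0.54
Bottle of whiskey $62.10: alcoholic beverages → 13% → $8.07
Hot pretzel $4.88: hot prepared food → 9.25% → $0.45
Hot soup (large) $7.14: hot prepared food → 9.25% → $0.66
Orange juice (64 oz) $3.51: unprepared groceries → 3% → $0.11
Dresser $639.40: household furniture → 8.5% + 3.25% surcharge = 11.75% → $75.13
Dining chair $228.03: household furniture → 8.5% → $19.38
Burrito bowl $9.81: hot prepared food → 9.25% → $0.91
Bottle of rosé $23.93: alcoholic beverages → 13% → $3.11
Sushi platter $13.00: hot prepared food → 9.25% → $1.20
Subtotal = $1036.76; tax = $113.53; total due = $1150.29

$1150.29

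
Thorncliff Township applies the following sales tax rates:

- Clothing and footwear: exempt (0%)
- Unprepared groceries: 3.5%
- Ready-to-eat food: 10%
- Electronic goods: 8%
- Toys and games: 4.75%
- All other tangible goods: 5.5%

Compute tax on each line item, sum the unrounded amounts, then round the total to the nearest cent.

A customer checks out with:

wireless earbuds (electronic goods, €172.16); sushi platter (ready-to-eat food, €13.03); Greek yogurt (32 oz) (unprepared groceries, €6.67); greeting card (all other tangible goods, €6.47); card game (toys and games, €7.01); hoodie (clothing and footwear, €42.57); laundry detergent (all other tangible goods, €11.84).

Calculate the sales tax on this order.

€16.65

Wireless earbuds €172.16: electronic goods → 8% → €13.7728
Sushi platter €13.03: ready-to-eat food → 10% → €1.303
Greek yogurt (32 oz) €6.67: unprepared groceries → 3.5% → €0.23345
Greeting card €6.47: all other tangible goods → 5.5% → €0.35585
Card game €7.01: toys and games → 4.75% → €0.332975
Hoodie €42.57: clothing and footwear → 0% → €0.00
Laundry detergent €11.84: all other tangible goods → 5.5% → €0.6512
Unrounded tax sum = €16.649275 → €16.65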